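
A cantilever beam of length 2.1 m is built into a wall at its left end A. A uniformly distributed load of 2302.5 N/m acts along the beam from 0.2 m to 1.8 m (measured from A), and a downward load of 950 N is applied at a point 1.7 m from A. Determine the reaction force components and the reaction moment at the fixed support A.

Resultant of the distributed load: 2302.5 × 1.6 = 3684 N at 1 m from A.
ΣF_x = 0: A_x = 0.
ΣF_y = 0: A_y − 2302.5·1.6 − 950 = 0 → A_y = 4634 N.
ΣM about A: M_A − (2302.5·1.6)·1 − 950·1.7 = 0 → M_A = 5299 N·m.

A_x = 0, A_y = 4634 N, M_A = 5299 N·m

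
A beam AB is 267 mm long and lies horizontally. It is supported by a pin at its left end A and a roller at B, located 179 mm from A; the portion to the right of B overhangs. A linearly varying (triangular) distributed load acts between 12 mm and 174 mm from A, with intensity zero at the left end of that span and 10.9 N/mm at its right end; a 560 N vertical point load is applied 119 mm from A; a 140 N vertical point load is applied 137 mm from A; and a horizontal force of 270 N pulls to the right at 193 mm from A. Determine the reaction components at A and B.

Resultant of the triangular load: ½ × 10.9 × 162 = 882.9 N, acting at 120 mm from A (one-third of the span from the peak).
Taking moments about A: B_y·179 − (½·10.9·162)·120 − 560·119 − 140·137 = 0 → B_y = 191768/179 = 1071.33 ≈ 1071 N.
ΣF_y = 0: A_y + 1071.33 − ½·10.9·162 − 560 − 140 = 0 → A_y = 511.6 N.
ΣF_x = 0: A_x + 270 = 0 → A_x = -270.0 N.

A_x = -270.0 N, A_y = 511.6 N, B_y = 1071 N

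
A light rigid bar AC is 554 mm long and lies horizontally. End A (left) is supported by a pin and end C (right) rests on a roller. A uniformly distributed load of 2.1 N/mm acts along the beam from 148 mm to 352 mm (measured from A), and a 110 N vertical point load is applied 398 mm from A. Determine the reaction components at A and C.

A_x = 0, A_y = 266.1 N, C_y = 272.3 N

Resultant of the distributed load: 2.1 × 204 = 428.4 N at 250 mm from A.
Taking moments about A: C_y·554 − (2.1·204)·250 − 110·398 = 0 → C_y = 150880/554 = 272.347 ≈ 272.3 N.
ΣF_y = 0: A_y + 272.347 − 2.1·204 − 110 = 0 → A_y = 266.1 N.
ΣF_x = 0: no horizontal applied forces, so A_x = 0.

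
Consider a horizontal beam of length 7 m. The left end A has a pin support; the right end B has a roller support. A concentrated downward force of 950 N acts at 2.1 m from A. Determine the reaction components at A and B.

Taking moments about A: B_y·7 − 950·2.1 = 0 → B_y = 1995/7 = 285.0 N.
ΣF_y = 0: A_y + 285 − 950 = 0 → A_y = 665.0 N.
ΣF_x = 0: no horizontal applied forces, so A_x = 0.

A_x = 0, A_y = 665.0 N, B_y = 285.0 N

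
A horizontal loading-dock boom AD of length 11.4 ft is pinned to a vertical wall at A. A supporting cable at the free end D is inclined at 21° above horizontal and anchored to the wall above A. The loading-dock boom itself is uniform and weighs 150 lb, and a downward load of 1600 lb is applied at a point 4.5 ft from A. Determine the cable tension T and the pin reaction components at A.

ΣM about A: T·sin21°·11.4 − 150·5.7 − 1600·4.5 = 0 → T = 8055/(11.4·0.358368) = 1971.66 ≈ 1972 lb.
ΣF_x = 0: A_x − T·cos21° = 0 → A_x = 1971.66 × 0.93358 = 1841 lb.
ΣF_y = 0: A_y + T·sin21° − 150 − 1600 = 0 → A_y = 1750 − 1971.66 × 0.358368 = 1043 lb.

T = 1972 lb, A_x = 1841 lb, A_y = 1043 lb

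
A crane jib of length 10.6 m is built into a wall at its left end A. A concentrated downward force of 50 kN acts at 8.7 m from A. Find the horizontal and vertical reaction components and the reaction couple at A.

ΣF_x = 0: A_x = 0.
ΣF_y = 0: A_y − 50 = 0 → A_y = 50.00 kN.
ΣM about A: M_A − 50·8.7 = 0 → M_A = 435.0 kN·m.

A_x = 0, A_y = 50.00 kN, M_A = 435.0 kN·m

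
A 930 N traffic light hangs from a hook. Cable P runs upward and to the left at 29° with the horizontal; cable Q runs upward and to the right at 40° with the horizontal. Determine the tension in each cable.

T_P = 763.1 N, T_Q = 871.3 N

ΣF_x = 0: −T_P·cos29° + T_Q·cos40° = 0 → T_Q = 1.14173·T_P.
ΣF_y = 0: T_P·sin29° + T_Q·sin40° = 930.
Substitute: T_P·(0.48481 + 1.14173·0.642788) = 930 → T_P = 763.108 ≈ 763.1 N.
Then T_Q = 1.14173 × 763.108 = 871.3 N.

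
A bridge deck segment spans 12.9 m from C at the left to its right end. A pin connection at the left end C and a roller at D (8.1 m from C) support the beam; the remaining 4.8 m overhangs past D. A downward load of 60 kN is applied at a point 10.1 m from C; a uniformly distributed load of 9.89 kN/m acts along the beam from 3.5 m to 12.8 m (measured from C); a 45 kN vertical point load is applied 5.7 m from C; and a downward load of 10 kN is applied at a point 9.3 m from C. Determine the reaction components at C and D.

C_x = 0, C_y = -3.531 kN, D_y = 210.5 kN

Resultant of the distributed load: 9.89 × 9.3 = 91.977 kN at 8.15 m from C.
Taking moments about C: D_y·8.1 − 60·10.1 − (9.89·9.3)·8.15 − 45·5.7 − 10·9.3 = 0 → D_y = 1705.11255/8.1 = 210.508 ≈ 210.5 kN.
ΣF_y = 0: C_y + 210.508 − 60 − 9.89·9.3 − 45 − 10 = 0 → C_y = -3.531 kN.
ΣF_x = 0: no horizontal applied forces, so C_x = 0.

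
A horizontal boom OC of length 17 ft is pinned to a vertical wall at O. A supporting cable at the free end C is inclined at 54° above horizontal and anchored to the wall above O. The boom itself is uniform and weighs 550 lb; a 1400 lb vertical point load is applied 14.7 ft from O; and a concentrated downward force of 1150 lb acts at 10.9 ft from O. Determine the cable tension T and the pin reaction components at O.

T = 2748 lb, O_x = 1615 lb, O_y = 877.1 lb

ΣM about O: T·sin54°·17 − 550·8.5 − 1400·14.7 − 1150·10.9 = 0 → T = 37790/(17·0.809017) = 2747.71 ≈ 2748 lb.
ΣF_x = 0: O_x − T·cos54° = 0 → O_x = 2747.71 × 0.587785 = 1615 lb.
ΣF_y = 0: O_y + T·sin54° − 550 − 1400 − 1150 = 0 → O_y = 3100 − 2747.71 × 0.809017 = 877.1 lb.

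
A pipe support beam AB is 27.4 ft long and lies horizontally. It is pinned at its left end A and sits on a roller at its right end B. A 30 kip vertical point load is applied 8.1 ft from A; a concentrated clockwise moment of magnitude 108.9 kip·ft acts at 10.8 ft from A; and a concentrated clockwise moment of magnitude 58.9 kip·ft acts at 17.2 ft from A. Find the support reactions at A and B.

Moments about A: B_y·27.4 − 30·8.1 − 108.9 − 58.9 = 0 → B_y = 410.8/27.4 = 14.9927 ≈ 14.99 kip.
ΣF_y = 0: A_y + 14.9927 − 30 = 0 → A_y = 15.01 kip.
ΣF_x = 0: no horizontal applied forces, so A_x = 0.

A_x = 0, A_y = 15.01 kip, B_y = 14.99 kip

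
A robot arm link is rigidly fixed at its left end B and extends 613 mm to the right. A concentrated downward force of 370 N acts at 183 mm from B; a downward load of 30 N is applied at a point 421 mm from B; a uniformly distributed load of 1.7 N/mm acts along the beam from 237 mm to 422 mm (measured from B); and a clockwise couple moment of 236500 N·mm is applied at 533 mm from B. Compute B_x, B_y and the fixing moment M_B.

Resultant of the distributed load: 1.7 × 185 = 314.5 N at 329.5 mm from B.
ΣF_x = 0: B_x = 0.
ΣF_y = 0: B_y − 370 − 30 − 1.7·185 = 0 → B_y = 714.5 N.
ΣM about B: M_B − 370·183 − 30·421 − (1.7·185)·329.5 − 236500 = 0 → M_B = 420500 N·mm.

B_x = 0, B_y = 714.5 N, M_B = 420500 N·mm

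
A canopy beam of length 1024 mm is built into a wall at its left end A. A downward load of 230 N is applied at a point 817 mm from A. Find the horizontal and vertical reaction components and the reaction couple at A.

A_x = 0, A_y = 230.0 N, M_A = 187900 N·mm

ΣF_x = 0: A_x = 0.
ΣF_y = 0: A_y − 230 = 0 → A_y = 230.0 N.
ΣM about A: M_A − 230·817 = 0 → M_A = 187900 N·mm.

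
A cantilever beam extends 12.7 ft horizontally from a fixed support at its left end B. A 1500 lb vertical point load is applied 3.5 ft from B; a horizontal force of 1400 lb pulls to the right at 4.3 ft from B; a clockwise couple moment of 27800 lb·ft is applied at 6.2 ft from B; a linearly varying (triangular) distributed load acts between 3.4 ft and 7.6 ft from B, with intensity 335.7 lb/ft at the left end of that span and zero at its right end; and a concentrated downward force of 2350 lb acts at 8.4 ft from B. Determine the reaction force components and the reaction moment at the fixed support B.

B_x = -1400 lb, B_y = 4555 lb, M_B = 56170 lb·ft

Resultant of the triangular load: ½ × 335.7 × 4.2 = 704.97 lb, acting at 4.8 ft from B (one-third of the span from the peak).
ΣF_x = 0: B_x + 1400 = 0 → B_x = -1400 lb.
ΣF_y = 0: B_y − 1500 − ½·335.7·4.2 − 2350 = 0 → B_y = 4555 lb.
ΣM about B: M_B − 1500·3.5 − 27800 − (½·335.7·4.2)·4.8 − 2350·8.4 = 0 → M_B = 56170 lb·ft.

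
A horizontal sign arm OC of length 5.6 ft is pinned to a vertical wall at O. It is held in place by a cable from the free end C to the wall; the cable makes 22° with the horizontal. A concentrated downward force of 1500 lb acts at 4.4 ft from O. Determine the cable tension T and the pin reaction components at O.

T = 3146 lb, O_x = 2917 lb, O_y = 321.4 lb

ΣM about O: T·sin22°·5.6 − 1500·4.4 = 0 → T = 6600/(5.6·0.374607) = 3146.15 ≈ 3146 lb.
ΣF_x = 0: O_x − T·cos22° = 0 → O_x = 3146.15 × 0.927184 = 2917 lb.
ΣF_y = 0: O_y + T·sin22° − 1500 = 0 → O_y = 1500 − 3146.15 × 0.374607 = 321.4 lb.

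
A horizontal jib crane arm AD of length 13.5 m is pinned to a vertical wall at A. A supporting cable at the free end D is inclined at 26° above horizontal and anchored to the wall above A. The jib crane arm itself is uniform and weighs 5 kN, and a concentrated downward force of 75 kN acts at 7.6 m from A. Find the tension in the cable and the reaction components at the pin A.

ΣM about A: T·sin26°·13.5 − 5·6.75 − 75·7.6 = 0 → T = 603.75/(13.5·0.438371) = 102.019 ≈ 102.0 kN.
ΣF_x = 0: A_x − T·cos26° = 0 → A_x = 102.019 × 0.898794 = 91.69 kN.
ΣF_y = 0: A_y + T·sin26° − 5 − 75 = 0 → A_y = 80 − 102.019 × 0.438371 = 35.28 kN.

T = 102.0 kN, A_x = 91.69 kN, A_y = 35.28 kN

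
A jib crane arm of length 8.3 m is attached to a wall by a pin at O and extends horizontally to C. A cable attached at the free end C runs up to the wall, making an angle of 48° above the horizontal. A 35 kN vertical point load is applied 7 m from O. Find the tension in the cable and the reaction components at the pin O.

ΣM about O: T·sin48°·8.3 − 35·7 = 0 → T = 245/(8.3·0.743145) = 39.7205 ≈ 39.72 kN.
ΣF_x = 0: O_x − T·cos48° = 0 → O_x = 39.7205 × 0.669131 = 26.58 kN.
ΣF_y = 0: O_y + T·sin48° − 35 = 0 → O_y = 35 − 39.7205 × 0.743145 = 5.482 kN.

T = 39.72 kN, O_x = 26.58 kN, O_y = 5.482 kN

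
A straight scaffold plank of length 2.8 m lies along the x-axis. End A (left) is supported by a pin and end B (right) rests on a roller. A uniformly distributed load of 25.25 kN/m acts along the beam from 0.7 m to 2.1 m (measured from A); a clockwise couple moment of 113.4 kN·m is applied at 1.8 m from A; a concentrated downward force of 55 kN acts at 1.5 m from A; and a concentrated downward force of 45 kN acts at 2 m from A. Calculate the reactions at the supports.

Resultant of the distributed load: 25.25 × 1.4 = 35.35 kN at 1.4 m from A.
Taking moments about A: B_y·2.8 − (25.25·1.4)·1.4 − 113.4 − 55·1.5 − 45·2 = 0 → B_y = 335.39/2.8 = 119.782 ≈ 119.8 kN.
ΣF_y = 0: A_y + 119.782 − 25.25·1.4 − 55 − 45 = 0 → A_y = 15.57 kN.
ΣF_x = 0: no horizontal applied forces, so A_x = 0.

A_x = 0, A_y = 15.57 kN, B_y = 119.8 kN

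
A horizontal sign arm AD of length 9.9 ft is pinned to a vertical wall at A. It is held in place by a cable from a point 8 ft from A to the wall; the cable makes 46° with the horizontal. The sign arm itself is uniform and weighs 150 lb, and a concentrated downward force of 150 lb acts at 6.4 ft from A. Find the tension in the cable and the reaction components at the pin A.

ΣM about A: T·sin46°·8 − 150·4.95 − 150·6.4 = 0 → T = 1702.5/(8·0.71934) = 295.844 ≈ 295.8 lb.
ΣF_x = 0: A_x − T·cos46° = 0 → A_x = 295.844 × 0.694658 = 205.5 lb.
ΣF_y = 0: A_y + T·sin46° − 150 − 150 = 0 → A_y = 300 − 295.844 × 0.71934 = 87.19 lb.

T = 295.8 lb, A_x = 205.5 lb, A_y = 87.19 lb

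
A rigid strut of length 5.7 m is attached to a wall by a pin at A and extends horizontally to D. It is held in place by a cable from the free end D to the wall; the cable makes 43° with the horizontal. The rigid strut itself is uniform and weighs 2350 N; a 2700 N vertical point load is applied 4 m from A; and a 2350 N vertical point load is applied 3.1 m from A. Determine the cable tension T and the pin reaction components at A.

T = 6375 N, A_x = 4662 N, A_y = 3052 N

ΣM about A: T·sin43°·5.7 − 2350·2.85 − 2700·4 − 2350·3.1 = 0 → T = 24782.5/(5.7·0.681998) = 6375.1 ≈ 6375 N.
ΣF_x = 0: A_x − T·cos43° = 0 → A_x = 6375.1 × 0.731354 = 4662 N.
ΣF_y = 0: A_y + T·sin43° − 2350 − 2700 − 2350 = 0 → A_y = 7400 − 6375.1 × 0.681998 = 3052 N.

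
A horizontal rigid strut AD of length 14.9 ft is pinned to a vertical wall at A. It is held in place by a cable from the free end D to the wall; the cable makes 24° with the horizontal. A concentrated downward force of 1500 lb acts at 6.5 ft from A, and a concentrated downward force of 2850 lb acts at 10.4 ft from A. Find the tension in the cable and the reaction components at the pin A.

ΣM about A: T·sin24°·14.9 − 1500·6.5 − 2850·10.4 = 0 → T = 39390/(14.9·0.406737) = 6499.59 ≈ 6500 lb.
ΣF_x = 0: A_x − T·cos24° = 0 → A_x = 6499.59 × 0.913545 = 5938 lb.
ΣF_y = 0: A_y + T·sin24° − 1500 − 2850 = 0 → A_y = 4350 − 6499.59 × 0.406737 = 1706 lb.

T = 6500 lb, A_x = 5938 lb, A_y = 1706 lb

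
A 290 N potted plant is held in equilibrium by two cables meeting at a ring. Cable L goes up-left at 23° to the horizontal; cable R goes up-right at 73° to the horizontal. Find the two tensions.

T_L = 85.25 N, T_R = 268.4 N

ΣF_x = 0: −T_L·cos23° + T_R·cos73° = 0 → T_R = 3.14841·T_L.
ΣF_y = 0: T_L·sin23° + T_R·sin73° = 290.
Substitute: T_L·(0.390731 + 3.14841·0.956305) = 290 → T_L = 85.2547 ≈ 85.25 N.
Then T_R = 3.14841 × 85.2547 = 268.4 N.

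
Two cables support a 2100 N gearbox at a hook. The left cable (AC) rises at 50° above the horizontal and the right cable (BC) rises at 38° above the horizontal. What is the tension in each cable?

ΣF_x = 0: −T_AC·cos50° + T_BC·cos38° = 0 → T_BC = 0.815709·T_AC.
ΣF_y = 0: T_AC·sin50° + T_BC·sin38° = 2100.
Substitute: T_AC·(0.766044 + 0.815709·0.615661) = 2100 → T_AC = 1655.83 ≈ 1656 N.
Then T_BC = 0.815709 × 1655.83 = 1351 N.

T_AC = 1656 N, T_BC = 1351 N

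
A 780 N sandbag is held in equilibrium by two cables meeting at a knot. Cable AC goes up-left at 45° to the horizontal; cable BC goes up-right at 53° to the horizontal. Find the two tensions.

T_AC = 474.0 N, T_BC = 557.0 N

ΣF_x = 0: −T_AC·cos45° + T_BC·cos53° = 0 → T_BC = 1.17496·T_AC.
ΣF_y = 0: T_AC·sin45° + T_BC·sin53° = 780.
Substitute: T_AC·(0.707107 + 1.17496·0.798636) = 780 → T_AC = 474.028 ≈ 474.0 N.
Then T_BC = 1.17496 × 474.028 = 557.0 N.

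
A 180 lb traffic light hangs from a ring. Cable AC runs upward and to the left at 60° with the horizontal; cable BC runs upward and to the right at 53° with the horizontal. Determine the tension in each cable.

T_AC = 117.7 lb, T_BC = 97.77 lb

ΣF_x = 0: −T_AC·cos60° + T_BC·cos53° = 0 → T_BC = 0.83082·T_AC.
ΣF_y = 0: T_AC·sin60° + T_BC·sin53° = 180.
Substitute: T_AC·(0.866025 + 0.83082·0.798636) = 180 → T_AC = 117.682 ≈ 117.7 lb.
Then T_BC = 0.83082 × 117.682 = 97.77 lb.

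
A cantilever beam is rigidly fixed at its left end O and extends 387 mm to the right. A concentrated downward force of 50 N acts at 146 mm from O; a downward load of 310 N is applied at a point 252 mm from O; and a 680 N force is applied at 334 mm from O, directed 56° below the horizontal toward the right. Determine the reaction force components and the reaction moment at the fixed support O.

O_x = -380.3 N, O_y = 923.7 N, M_O = 273700 N·mm

ΣF_x = 0: O_x + 680·cos56° = 0 → O_x = -380.3 N.
ΣF_y = 0: O_y − 50 − 310 − 680·sin56° = 0 → O_y = 923.7 N.
ΣM about O: M_O − 50·146 − 310·252 − 680·sin56°·334 = 0 → M_O = 273700 N·mm.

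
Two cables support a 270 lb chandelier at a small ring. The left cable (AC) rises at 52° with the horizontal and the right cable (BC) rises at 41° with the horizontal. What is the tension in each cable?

T_AC = 204.1 lb, T_BC = 166.5 lb

ΣF_x = 0: −T_AC·cos52° + T_BC·cos41° = 0 → T_BC = 0.815759·T_AC.
ΣF_y = 0: T_AC·sin52° + T_BC·sin41° = 270.
Substitute: T_AC·(0.788011 + 0.815759·0.656059) = 270 → T_AC = 204.051 ≈ 204.1 lb.
Then T_BC = 0.815759 × 204.051 = 166.5 lb.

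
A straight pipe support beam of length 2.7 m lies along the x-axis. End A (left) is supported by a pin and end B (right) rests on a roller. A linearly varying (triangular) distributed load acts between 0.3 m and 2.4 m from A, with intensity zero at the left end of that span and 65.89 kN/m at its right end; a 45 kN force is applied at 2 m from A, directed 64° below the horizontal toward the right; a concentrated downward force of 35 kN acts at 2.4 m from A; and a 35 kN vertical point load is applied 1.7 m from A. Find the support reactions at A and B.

A_x = -19.73 kN, A_y = 52.96 kN, B_y = 126.7 kN

Resultant of the triangular load: ½ × 65.89 × 2.1 = 69.1845 kN, acting at 1.7 m from A (one-third of the span from the peak).
ΣM about A: B_y·2.7 − (½·65.89·2.1)·1.7 − 45·sin64°·2 − 35·2.4 − 35·1.7 = 0 → B_y = 342.005/2.7 = 126.669 ≈ 126.7 kN.
ΣF_y = 0: A_y + 126.669 − ½·65.89·2.1 − 45·sin64° − 35 − 35 = 0 → A_y = 52.96 kN.
ΣF_x = 0: A_x + 45·cos64° = 0 → A_x = -19.73 kN.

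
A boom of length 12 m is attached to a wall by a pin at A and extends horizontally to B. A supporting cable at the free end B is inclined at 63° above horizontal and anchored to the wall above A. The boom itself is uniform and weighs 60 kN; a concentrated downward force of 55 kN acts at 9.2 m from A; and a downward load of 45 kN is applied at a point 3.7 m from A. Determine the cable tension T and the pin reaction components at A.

ΣM about A: T·sin63°·12 − 60·6 − 55·9.2 − 45·3.7 = 0 → T = 1032.5/(12·0.891007) = 96.5668 ≈ 96.57 kN.
ΣF_x = 0: A_x − T·cos63° = 0 → A_x = 96.5668 × 0.45399 = 43.84 kN.
ΣF_y = 0: A_y + T·sin63° − 60 − 55 − 45 = 0 → A_y = 160 − 96.5668 × 0.891007 = 73.96 kN.

T = 96.57 kN, A_x = 43.84 kN, A_y = 73.96 kN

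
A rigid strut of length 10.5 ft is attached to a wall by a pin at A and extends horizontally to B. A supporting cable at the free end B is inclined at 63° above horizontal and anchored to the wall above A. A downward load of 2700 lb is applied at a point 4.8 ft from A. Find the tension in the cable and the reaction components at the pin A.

ΣM about A: T·sin63°·10.5 − 2700·4.8 = 0 → T = 12960/(10.5·0.891007) = 1385.27 ≈ 1385 lb.
ΣF_x = 0: A_x − T·cos63° = 0 → A_x = 1385.27 × 0.45399 = 628.9 lb.
ΣF_y = 0: A_y + T·sin63° − 2700 = 0 → A_y = 2700 − 1385.27 × 0.891007 = 1466 lb.

T = 1385 lb, A_x = 628.9 lb, A_y = 1466 lb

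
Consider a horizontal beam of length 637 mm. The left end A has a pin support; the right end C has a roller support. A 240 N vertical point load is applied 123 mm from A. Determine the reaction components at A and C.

Moments about A: C_y·637 − 240·123 = 0 → C_y = 29520/637 = 46.3422 ≈ 46.34 N.
ΣF_y = 0: A_y + 46.3422 − 240 = 0 → A_y = 193.7 N.
ΣF_x = 0: no horizontal applied forces, so A_x = 0.

A_x = 0, A_y = 193.7 N, C_y = 46.34 N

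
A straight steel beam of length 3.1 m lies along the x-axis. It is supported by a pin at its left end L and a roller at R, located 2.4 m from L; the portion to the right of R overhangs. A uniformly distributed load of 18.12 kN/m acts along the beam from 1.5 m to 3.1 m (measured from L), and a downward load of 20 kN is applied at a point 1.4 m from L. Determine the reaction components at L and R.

L_x = 0, L_y = 9.541 kN, R_y = 39.45 kN

Resultant of the distributed load: 18.12 × 1.6 = 28.992 kN at 2.3 m from L.
ΣM about L: R_y·2.4 − (18.12·1.6)·2.3 − 20·1.4 = 0 → R_y = 94.6816/2.4 = 39.4507 ≈ 39.45 kN.
ΣF_y = 0: L_y + 39.4507 − 18.12·1.6 − 20 = 0 → L_y = 9.541 kN.
ΣF_x = 0: no horizontal applied forces, so L_x = 0.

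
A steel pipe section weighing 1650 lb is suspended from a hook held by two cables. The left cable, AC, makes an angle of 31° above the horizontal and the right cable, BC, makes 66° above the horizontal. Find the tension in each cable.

T_AC = 676.2 lb, T_BC = 1425 lb

ΣF_x = 0: −T_AC·cos31° + T_BC·cos66° = 0 → T_BC = 2.10743·T_AC.
ΣF_y = 0: T_AC·sin31° + T_BC·sin66° = 1650.
Substitute: T_AC·(0.515038 + 2.10743·0.913545) = 1650 → T_AC = 676.155 ≈ 676.2 lb.
Then T_BC = 2.10743 × 676.155 = 1425 lb.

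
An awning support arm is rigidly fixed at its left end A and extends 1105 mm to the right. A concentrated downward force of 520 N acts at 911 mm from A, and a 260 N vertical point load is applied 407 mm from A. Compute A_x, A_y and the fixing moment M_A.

ΣF_x = 0: A_x = 0.
ΣF_y = 0: A_y − 520 − 260 = 0 → A_y = 780.0 N.
ΣM about A: M_A − 520·911 − 260·407 = 0 → M_A = 579500 N·mm.

A_x = 0, A_y = 780.0 N, M_A = 579500 N·mm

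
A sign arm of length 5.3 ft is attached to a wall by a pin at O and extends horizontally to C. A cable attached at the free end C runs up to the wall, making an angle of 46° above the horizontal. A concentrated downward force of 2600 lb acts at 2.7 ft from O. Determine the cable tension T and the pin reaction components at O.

T = 1841 lb, O_x = 1279 lb, O_y = 1275 lb

ΣM about O: T·sin46°·5.3 − 2600·2.7 = 0 → T = 7020/(5.3·0.71934) = 1841.31 ≈ 1841 lb.
ΣF_x = 0: O_x − T·cos46° = 0 → O_x = 1841.31 × 0.694658 = 1279 lb.
ΣF_y = 0: O_y + T·sin46° − 2600 = 0 → O_y = 2600 − 1841.31 × 0.71934 = 1275 lb.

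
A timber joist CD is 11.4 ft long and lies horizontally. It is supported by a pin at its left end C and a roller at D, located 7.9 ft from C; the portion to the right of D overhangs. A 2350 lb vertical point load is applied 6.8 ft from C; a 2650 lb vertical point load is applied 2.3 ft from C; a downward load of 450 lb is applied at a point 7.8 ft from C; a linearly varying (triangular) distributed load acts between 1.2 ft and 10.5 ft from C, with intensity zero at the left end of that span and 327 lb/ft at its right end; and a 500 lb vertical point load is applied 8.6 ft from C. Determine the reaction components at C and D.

Resultant of the triangular load: ½ × 327 × 9.3 = 1520.55 lb, acting at 7.4 ft from C (one-third of the span from the peak).
Moments about C: D_y·7.9 − 2350·6.8 − 2650·2.3 − 450·7.8 − (½·327·9.3)·7.4 − 500·8.6 = 0 → D_y = 41137.07/7.9 = 5207.22 ≈ 5207 lb.
ΣF_y = 0: C_y + 5207.22 − 2350 − 2650 − 450 − ½·327·9.3 − 500 = 0 → C_y = 2263 lb.
ΣF_x = 0: no horizontal applied forces, so C_x = 0.

C_x = 0, C_y = 2263 lb, D_y = 5207 lb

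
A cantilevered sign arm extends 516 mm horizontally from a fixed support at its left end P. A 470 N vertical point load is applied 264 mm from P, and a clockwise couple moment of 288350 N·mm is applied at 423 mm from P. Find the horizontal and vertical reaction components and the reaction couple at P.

ΣF_x = 0: P_x = 0.
ΣF_y = 0: P_y − 470 = 0 → P_y = 470.0 N.
ΣM about P: M_P − 470·264 − 288350 = 0 → M_P = 412400 N·mm.

P_x = 0, P_y = 470.0 N, M_P = 412400 N·mm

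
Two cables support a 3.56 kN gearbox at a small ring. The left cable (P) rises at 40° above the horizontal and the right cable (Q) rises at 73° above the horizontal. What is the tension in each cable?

ΣF_x = 0: −T_P·cos40° + T_Q·cos73° = 0 → T_Q = 2.6201·T_P.
ΣF_y = 0: T_P·sin40° + T_Q·sin73° = 3.56.
Substitute: T_P·(0.642788 + 2.6201·0.956305) = 3.56 → T_P = 1.13073 ≈ 1.131 kN.
Then T_Q = 2.6201 × 1.13073 = 2.963 kN.

T_P = 1.131 kN, T_Q = 2.963 kN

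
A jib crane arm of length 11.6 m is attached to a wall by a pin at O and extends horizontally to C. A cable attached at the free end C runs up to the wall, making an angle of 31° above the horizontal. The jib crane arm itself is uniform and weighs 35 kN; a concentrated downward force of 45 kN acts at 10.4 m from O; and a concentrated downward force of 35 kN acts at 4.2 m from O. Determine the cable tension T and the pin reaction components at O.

ΣM about O: T·sin31°·11.6 − 35·5.8 − 45·10.4 − 35·4.2 = 0 → T = 818/(11.6·0.515038) = 136.917 ≈ 136.9 kN.
ΣF_x = 0: O_x − T·cos31° = 0 → O_x = 136.917 × 0.857167 = 117.4 kN.
ΣF_y = 0: O_y + T·sin31° − 35 − 45 − 35 = 0 → O_y = 115 − 136.917 × 0.515038 = 44.48 kN.

T = 136.9 kN, O_x = 117.4 kN, O_y = 44.48 kN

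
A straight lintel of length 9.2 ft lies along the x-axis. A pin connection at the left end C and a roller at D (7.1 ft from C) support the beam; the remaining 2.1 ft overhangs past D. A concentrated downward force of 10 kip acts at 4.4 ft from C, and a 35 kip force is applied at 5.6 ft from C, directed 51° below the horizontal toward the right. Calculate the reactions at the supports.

C_x = -22.03 kip, C_y = 9.549 kip, D_y = 27.65 kip

ΣM about C: D_y·7.1 − 10·4.4 − 35·sin51°·5.6 = 0 → D_y = 196.321/7.1 = 27.6508 ≈ 27.65 kip.
ΣF_y = 0: C_y + 27.6508 − 10 − 35·sin51° = 0 → C_y = 9.549 kip.
ΣF_x = 0: C_x + 35·cos51° = 0 → C_x = -22.03 kip.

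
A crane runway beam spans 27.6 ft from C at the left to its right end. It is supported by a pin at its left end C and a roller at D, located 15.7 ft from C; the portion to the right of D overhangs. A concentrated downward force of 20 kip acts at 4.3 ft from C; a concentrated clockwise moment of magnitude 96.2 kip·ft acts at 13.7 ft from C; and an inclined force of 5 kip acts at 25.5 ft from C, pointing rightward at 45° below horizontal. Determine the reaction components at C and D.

C_x = -3.536 kip, C_y = 6.188 kip, D_y = 17.35 kip

Taking moments about C: D_y·15.7 − 20·4.3 − 96.2 − 5·sin45°·25.5 = 0 → D_y = 272.356/15.7 = 17.3475 ≈ 17.35 kip.
ΣF_y = 0: C_y + 17.3475 − 20 − 5·sin45° = 0 → C_y = 6.188 kip.
ΣF_x = 0: C_x + 5·cos45° = 0 → C_x = -3.536 kip.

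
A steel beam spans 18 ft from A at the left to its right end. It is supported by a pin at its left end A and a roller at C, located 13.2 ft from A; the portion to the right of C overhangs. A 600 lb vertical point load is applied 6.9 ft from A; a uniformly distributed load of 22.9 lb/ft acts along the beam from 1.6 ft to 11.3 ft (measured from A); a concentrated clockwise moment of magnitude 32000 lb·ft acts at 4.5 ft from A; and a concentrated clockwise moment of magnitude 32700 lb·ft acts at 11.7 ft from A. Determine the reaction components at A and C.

A_x = 0, A_y = -4502 lb, C_y = 5324 lb

Resultant of the distributed load: 22.9 × 9.7 = 222.13 lb at 6.45 ft from A.
Moments about A: C_y·13.2 − 600·6.9 − (22.9·9.7)·6.45 − 32000 − 32700 = 0 → C_y = 70272.7385/13.2 = 5323.69 ≈ 5324 lb.
ΣF_y = 0: A_y + 5323.69 − 600 − 22.9·9.7 = 0 → A_y = -4502 lb.
ΣF_x = 0: no horizontal applied forces, so A_x = 0.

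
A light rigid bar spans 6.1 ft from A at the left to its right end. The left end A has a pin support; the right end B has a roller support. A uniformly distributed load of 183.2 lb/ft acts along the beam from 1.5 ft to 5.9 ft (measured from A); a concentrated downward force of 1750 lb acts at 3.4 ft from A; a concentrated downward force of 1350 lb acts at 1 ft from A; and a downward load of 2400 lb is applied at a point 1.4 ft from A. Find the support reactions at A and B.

Resultant of the distributed load: 183.2 × 4.4 = 806.08 lb at 3.7 ft from A.
ΣM about A: B_y·6.1 − (183.2·4.4)·3.7 − 1750·3.4 − 1350·1 − 2400·1.4 = 0 → B_y = 13642.496/6.1 = 2236.47 ≈ 2236 lb.
ΣF_y = 0: A_y + 2236.47 − 183.2·4.4 − 1750 − 1350 − 2400 = 0 → A_y = 4070 lb.
ΣF_x = 0: no horizontal applied forces, so A_x = 0.

A_x = 0, A_y = 4070 lb, B_y = 2236 lb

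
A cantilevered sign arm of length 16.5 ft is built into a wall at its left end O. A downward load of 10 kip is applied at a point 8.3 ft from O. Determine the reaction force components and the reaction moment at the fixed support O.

O_x = 0, O_y = 10.00 kip, M_O = 83.00 kip·ft

ΣF_x = 0: O_x = 0.
ΣF_y = 0: O_y − 10 = 0 → O_y = 10.00 kip.
ΣM about O: M_O − 10·8.3 = 0 → M_O = 83.00 kip·ft.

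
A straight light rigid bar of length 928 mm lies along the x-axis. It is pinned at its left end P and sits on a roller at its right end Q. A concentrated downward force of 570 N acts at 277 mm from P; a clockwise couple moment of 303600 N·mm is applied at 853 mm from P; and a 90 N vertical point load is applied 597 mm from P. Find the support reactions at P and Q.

Moments about P: Q_y·928 − 570·277 − 303600 − 90·597 = 0 → Q_y = 515220/928 = 555.194 ≈ 555.2 N.
ΣF_y = 0: P_y + 555.194 − 570 − 90 = 0 → P_y = 104.8 N.
ΣF_x = 0: no horizontal applied forces, so P_x = 0.

P_x = 0, P_y = 104.8 N, Q_y = 555.2 N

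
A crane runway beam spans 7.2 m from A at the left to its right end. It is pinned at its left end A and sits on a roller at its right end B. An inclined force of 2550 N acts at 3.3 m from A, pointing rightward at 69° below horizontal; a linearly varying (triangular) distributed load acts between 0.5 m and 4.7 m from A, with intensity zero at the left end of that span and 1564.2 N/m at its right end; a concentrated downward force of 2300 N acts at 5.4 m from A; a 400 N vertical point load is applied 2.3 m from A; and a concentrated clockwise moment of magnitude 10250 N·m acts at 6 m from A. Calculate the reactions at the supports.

Resultant of the triangular load: ½ × 1564.2 × 4.2 = 3284.82 N, acting at 3.3 m from A (one-third of the span from the peak).
Moments about A: B_y·7.2 − 2550·sin69°·3.3 − (½·1564.2·4.2)·3.3 − 2300·5.4 − 400·2.3 − 10250 = 0 → B_y = 42286/7.2 = 5873.06 ≈ 5873 N.
ΣF_y = 0: A_y + 5873.06 − 2550·sin69° − ½·1564.2·4.2 − 2300 − 400 = 0 → A_y = 2492 N.
ΣF_x = 0: A_x + 2550·cos69° = 0 → A_x = -913.8 N.

A_x = -913.8 N, A_y = 2492 N, B_y = 5873 N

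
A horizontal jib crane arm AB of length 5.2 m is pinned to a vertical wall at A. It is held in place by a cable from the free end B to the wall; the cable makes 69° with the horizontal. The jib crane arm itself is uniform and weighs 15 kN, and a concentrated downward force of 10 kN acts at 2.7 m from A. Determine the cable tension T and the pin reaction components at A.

ΣM about A: T·sin69°·5.2 − 15·2.6 − 10·2.7 = 0 → T = 66/(5.2·0.93358) = 13.5953 ≈ 13.60 kN.
ΣF_x = 0: A_x − T·cos69° = 0 → A_x = 13.5953 × 0.358368 = 4.872 kN.
ΣF_y = 0: A_y + T·sin69° − 15 − 10 = 0 → A_y = 25 − 13.5953 × 0.93358 = 12.31 kN.

T = 13.60 kN, A_x = 4.872 kN, A_y = 12.31 kN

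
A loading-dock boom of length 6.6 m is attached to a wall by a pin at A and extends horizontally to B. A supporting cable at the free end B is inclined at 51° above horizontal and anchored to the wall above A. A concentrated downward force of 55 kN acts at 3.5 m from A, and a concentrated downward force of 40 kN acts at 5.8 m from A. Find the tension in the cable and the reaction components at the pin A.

T = 82.76 kN, A_x = 52.08 kN, A_y = 30.68 kN

ΣM about A: T·sin51°·6.6 − 55·3.5 − 40·5.8 = 0 → T = 424.5/(6.6·0.777146) = 82.762 ≈ 82.76 kN.
ΣF_x = 0: A_x − T·cos51° = 0 → A_x = 82.762 × 0.62932 = 52.08 kN.
ΣF_y = 0: A_y + T·sin51° − 55 − 40 = 0 → A_y = 95 − 82.762 × 0.777146 = 30.68 kN.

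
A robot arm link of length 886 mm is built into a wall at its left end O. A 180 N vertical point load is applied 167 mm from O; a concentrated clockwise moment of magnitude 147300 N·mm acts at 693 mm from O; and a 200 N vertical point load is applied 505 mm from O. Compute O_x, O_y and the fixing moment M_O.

O_x = 0, O_y = 380.0 N, M_O = 278400 N·mm

ΣF_x = 0: O_x = 0.
ΣF_y = 0: O_y − 180 − 200 = 0 → O_y = 380.0 N.
ΣM about O: M_O − 180·167 − 147300 − 200·505 = 0 → M_O = 278400 N·mm.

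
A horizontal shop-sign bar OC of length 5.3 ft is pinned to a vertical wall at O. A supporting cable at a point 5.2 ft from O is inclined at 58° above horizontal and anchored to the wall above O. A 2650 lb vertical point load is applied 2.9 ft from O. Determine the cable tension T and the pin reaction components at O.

ΣM about O: T·sin58°·5.2 − 2650·2.9 = 0 → T = 7685/(5.2·0.848048) = 1742.69 ≈ 1743 lb.
ΣF_x = 0: O_x − T·cos58° = 0 → O_x = 1742.69 × 0.529919 = 923.5 lb.
ΣF_y = 0: O_y + T·sin58° − 2650 = 0 → O_y = 2650 − 1742.69 × 0.848048 = 1172 lb.

T = 1743 lb, O_x = 923.5 lb, O_y = 1172 lb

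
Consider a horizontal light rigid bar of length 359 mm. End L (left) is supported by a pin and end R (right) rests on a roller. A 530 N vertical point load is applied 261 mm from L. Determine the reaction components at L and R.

Taking moments about L: R_y·359 − 530·261 = 0 → R_y = 138330/359 = 385.32 ≈ 385.3 N.
ΣF_y = 0: L_y + 385.32 − 530 = 0 → L_y = 144.7 N.
ΣF_x = 0: no horizontal applied forces, so L_x = 0.

L_x = 0, L_y = 144.7 N, R_y = 385.3 N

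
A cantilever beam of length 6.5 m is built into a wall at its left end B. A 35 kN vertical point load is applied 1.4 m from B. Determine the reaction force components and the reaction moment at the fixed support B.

B_x = 0, B_y = 35.00 kN, M_B = 49.00 kN·m

ΣF_x = 0: B_x = 0.
ΣF_y = 0: B_y − 35 = 0 → B_y = 35.00 kN.
ΣM about B: M_B − 35·1.4 = 0 → M_B = 49.00 kN·m.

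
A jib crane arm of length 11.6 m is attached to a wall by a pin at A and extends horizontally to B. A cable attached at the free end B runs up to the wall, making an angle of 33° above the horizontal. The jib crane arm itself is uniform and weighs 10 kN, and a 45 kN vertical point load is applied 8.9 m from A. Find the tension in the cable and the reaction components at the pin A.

ΣM about A: T·sin33°·11.6 − 10·5.8 − 45·8.9 = 0 → T = 458.5/(11.6·0.544639) = 72.5726 ≈ 72.57 kN.
ΣF_x = 0: A_x − T·cos33° = 0 → A_x = 72.5726 × 0.838671 = 60.86 kN.
ΣF_y = 0: A_y + T·sin33° − 10 − 45 = 0 → A_y = 55 − 72.5726 × 0.544639 = 15.47 kN.

T = 72.57 kN, A_x = 60.86 kN, A_y = 15.47 kN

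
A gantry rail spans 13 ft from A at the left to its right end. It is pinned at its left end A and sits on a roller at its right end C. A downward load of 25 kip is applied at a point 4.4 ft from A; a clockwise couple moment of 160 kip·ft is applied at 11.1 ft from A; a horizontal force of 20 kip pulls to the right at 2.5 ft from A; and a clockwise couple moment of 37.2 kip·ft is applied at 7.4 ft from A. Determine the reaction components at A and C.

ΣM about A: C_y·13 − 25·4.4 − 160 − 37.2 = 0 → C_y = 307.2/13 = 23.6308 ≈ 23.63 kip.
ΣF_y = 0: A_y + 23.6308 − 25 = 0 → A_y = 1.369 kip.
ΣF_x = 0: A_x + 20 = 0 → A_x = -20.00 kip.

A_x = -20.00 kip, A_y = 1.369 kip, C_y = 23.63 kip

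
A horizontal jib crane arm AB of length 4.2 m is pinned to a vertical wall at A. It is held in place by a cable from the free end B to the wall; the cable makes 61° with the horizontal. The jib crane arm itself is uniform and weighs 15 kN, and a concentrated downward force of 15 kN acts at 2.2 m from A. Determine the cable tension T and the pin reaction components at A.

ΣM about A: T·sin61°·4.2 − 15·2.1 − 15·2.2 = 0 → T = 64.5/(4.2·0.87462) = 17.5586 ≈ 17.56 kN.
ΣF_x = 0: A_x − T·cos61° = 0 → A_x = 17.5586 × 0.48481 = 8.513 kN.
ΣF_y = 0: A_y + T·sin61° − 15 − 15 = 0 → A_y = 30 − 17.5586 × 0.87462 = 14.64 kN.

T = 17.56 kN, A_x = 8.513 kN, A_y = 14.64 kN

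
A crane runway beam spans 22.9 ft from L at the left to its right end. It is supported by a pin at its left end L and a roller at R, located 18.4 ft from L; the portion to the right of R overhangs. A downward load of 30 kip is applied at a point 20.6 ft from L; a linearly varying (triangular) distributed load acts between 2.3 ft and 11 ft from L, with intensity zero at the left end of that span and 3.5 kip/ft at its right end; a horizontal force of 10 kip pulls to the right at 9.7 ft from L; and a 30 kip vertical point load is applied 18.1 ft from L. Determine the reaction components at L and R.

Resultant of the triangular load: ½ × 3.5 × 8.7 = 15.225 kip, acting at 8.1 ft from L (one-third of the span from the peak).
ΣM about L: R_y·18.4 − 30·20.6 − (½·3.5·8.7)·8.1 − 30·18.1 = 0 → R_y = 1284.3225/18.4 = 69.8001 ≈ 69.80 kip.
ΣF_y = 0: L_y + 69.8001 − 30 − ½·3.5·8.7 − 30 = 0 → L_y = 5.425 kip.
ΣF_x = 0: L_x + 10 = 0 → L_x = -10.00 kip.

L_x = -10.00 kip, L_y = 5.425 kip, R_y = 69.80 kip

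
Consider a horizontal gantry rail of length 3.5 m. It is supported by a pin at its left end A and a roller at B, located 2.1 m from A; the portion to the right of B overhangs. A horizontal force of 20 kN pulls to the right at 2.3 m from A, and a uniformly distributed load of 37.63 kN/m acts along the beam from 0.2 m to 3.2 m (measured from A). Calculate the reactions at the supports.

A_x = -20.00 kN, A_y = 21.50 kN, B_y = 91.39 kN

Resultant of the distributed load: 37.63 × 3 = 112.89 kN at 1.7 m from A.
Moments about A: B_y·2.1 − (37.63·3)·1.7 = 0 → B_y = 191.913/2.1 = 91.3871 ≈ 91.39 kN.
ΣF_y = 0: A_y + 91.3871 − 37.63·3 = 0 → A_y = 21.50 kN.
ΣF_x = 0: A_x + 20 = 0 → A_x = -20.00 kN.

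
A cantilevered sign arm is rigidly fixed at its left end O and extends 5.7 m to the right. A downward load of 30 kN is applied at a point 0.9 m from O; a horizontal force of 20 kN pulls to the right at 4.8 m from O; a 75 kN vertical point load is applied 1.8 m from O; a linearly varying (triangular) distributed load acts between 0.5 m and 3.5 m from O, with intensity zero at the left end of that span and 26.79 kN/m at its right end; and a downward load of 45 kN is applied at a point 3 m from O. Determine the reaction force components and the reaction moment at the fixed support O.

O_x = -20.00 kN, O_y = 190.2 kN, M_O = 397.5 kN·m

Resultant of the triangular load: ½ × 26.79 × 3 = 40.185 kN, acting at 2.5 m from O (one-third of the span from the peak).
ΣF_x = 0: O_x + 20 = 0 → O_x = -20.00 kN.
ΣF_y = 0: O_y − 30 − 75 − ½·26.79·3 − 45 = 0 → O_y = 190.2 kN.
ΣM about O: M_O − 30·0.9 − 75·1.8 − (½·26.79·3)·2.5 − 45·3 = 0 → M_O = 397.5 kN·m.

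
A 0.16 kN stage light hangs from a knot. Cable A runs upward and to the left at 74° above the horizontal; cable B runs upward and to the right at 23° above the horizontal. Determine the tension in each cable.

ΣF_x = 0: −T_A·cos74° + T_B·cos23° = 0 → T_B = 0.299442·T_A.
ΣF_y = 0: T_A·sin74° + T_B·sin23° = 0.16.
Substitute: T_A·(0.961262 + 0.299442·0.390731) = 0.16 → T_A = 0.148387 ≈ 0.1484 kN.
Then T_B = 0.299442 × 0.148387 = 0.04443 kN.

T_A = 0.1484 kN, T_B = 0.04443 kN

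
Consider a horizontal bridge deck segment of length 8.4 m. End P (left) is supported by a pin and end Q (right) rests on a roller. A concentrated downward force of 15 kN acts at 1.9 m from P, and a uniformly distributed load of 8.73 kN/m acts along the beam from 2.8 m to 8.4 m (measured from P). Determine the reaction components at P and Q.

Resultant of the distributed load: 8.73 × 5.6 = 48.888 kN at 5.6 m from P.
Moments about P: Q_y·8.4 − 15·1.9 − (8.73·5.6)·5.6 = 0 → Q_y = 302.2728/8.4 = 35.9849 ≈ 35.98 kN.
ΣF_y = 0: P_y + 35.9849 − 15 − 8.73·5.6 = 0 → P_y = 27.90 kN.
ΣF_x = 0: no horizontal applied forces, so P_x = 0.

P_x = 0, P_y = 27.90 kN, Q_y = 35.98 kN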